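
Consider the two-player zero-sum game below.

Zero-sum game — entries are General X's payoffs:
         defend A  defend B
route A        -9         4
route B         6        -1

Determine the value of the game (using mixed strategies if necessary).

Row minima are -9 and -1, so General X's maximin is -1; column maxima are 6 and 4, so General Y's minimax is 4. These differ, so the equilibrium is in mixed strategies.
Let General X play route A with probability p. General Y is indifferent when −9p + 6(1−p) = 4p − (1−p), giving p = 7/20.
Let General Y play defend A with probability q. General X is indifferent when −9q + 4(1−q) = 6q − (1−q), giving q = 1/4.
The value is -9·(1/4) + (4)·(3/4) = 3/4.

3/4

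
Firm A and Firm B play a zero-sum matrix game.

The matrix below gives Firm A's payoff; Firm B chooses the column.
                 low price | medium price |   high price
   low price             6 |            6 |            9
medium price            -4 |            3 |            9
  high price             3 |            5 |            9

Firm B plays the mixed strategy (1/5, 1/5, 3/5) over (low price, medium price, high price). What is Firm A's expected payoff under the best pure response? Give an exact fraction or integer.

39/5

low price: (6)·(1/5) + (6)·(1/5) + (9)·(3/5) = 39/5.
medium price: (-4)·(1/5) + (3)·(1/5) + (9)·(3/5) = 26/5.
high price: (3)·(1/5) + (5)·(1/5) + (9)·(3/5) = 7.
The best pure response is low price with expected payoff 39/5.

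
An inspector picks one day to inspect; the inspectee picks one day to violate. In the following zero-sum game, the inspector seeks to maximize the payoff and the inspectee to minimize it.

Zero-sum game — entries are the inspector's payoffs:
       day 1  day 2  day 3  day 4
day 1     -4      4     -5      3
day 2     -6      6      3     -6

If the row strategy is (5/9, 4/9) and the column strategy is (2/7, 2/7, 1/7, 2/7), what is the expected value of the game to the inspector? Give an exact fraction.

Against (2/7, 2/7, 1/7, 2/7), each row's expected payoff is day 1: 1/7; day 2: -9/7.
Taking the (5/9, 4/9)-weighted average: (5/9)·(1/7) + (4/9)·(-9/7) = -31/63.

-31/63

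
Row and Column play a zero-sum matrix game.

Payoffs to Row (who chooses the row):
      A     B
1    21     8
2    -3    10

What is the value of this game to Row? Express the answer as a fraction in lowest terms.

Row minima are 8 and -3, so Row's maximin is 8; column maxima are 21 and 10, so Column's minimax is 10. These differ, so the equilibrium is in mixed strategies.
Let Row play 1 with probability p. Column is indifferent when 21p − 3(1−p) = 8p + 10(1−p), giving p = 1/2.
Let Column play A with probability q. Row is indifferent when 21q + 8(1−q) = −3q + 10(1−q), giving q = 1/13.
The value is 21·(1/13) + (8)·(12/13) = 9.

9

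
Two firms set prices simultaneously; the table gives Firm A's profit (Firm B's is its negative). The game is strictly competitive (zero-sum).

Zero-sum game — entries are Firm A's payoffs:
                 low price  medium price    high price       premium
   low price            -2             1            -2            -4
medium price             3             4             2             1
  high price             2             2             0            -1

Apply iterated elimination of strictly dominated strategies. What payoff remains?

1

Column low price is strictly dominated by premium for Firm B (-4<-2, 1<3, -1<2); eliminate low price.
Column medium price is strictly dominated by high price for Firm B (-2<1, 2<4, 0<2); eliminate medium price.
Row high price is strictly dominated by row medium price (2>0, 1>-1); eliminate high price.
Column high price is strictly dominated by premium for Firm B (-4<-2, 1<2); eliminate high price.
Row low price is strictly dominated by row medium price (1>-4); eliminate low price.
Only (medium price, premium) remains, with payoff 1.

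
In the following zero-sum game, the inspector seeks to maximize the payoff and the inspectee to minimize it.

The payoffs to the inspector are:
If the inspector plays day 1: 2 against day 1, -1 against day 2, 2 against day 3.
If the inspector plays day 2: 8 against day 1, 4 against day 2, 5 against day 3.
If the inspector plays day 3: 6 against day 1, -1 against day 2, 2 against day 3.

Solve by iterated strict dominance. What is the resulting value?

4

Column day 3 is strictly dominated by day 2 for the inspectee (-1<2, 4<5, -1<2); eliminate day 3.
Row day 3 is strictly dominated by row day 2 (8>6, 4>-1); eliminate day 3.
Column day 1 is strictly dominated by day 2 for the inspectee (-1<2, 4<8); eliminate day 1.
Row day 1 is strictly dominated by row day 2 (4>-1); eliminate day 1.
Only (day 2, day 2) remains, with payoff 4.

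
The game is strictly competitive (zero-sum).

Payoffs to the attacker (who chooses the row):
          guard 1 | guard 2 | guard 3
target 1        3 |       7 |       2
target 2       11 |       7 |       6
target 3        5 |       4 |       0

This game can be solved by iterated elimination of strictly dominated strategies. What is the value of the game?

6

Column guard 2 is strictly dominated by guard 3 for the defender (2<7, 6<7, 0<4); eliminate guard 2.
Row target 3 is strictly dominated by row target 2 (11>5, 6>0); eliminate target 3.
Row target 1 is strictly dominated by row target 2 (11>3, 6>2); eliminate target 1.
Column guard 1 is strictly dominated by guard 3 for the defender (6<11); eliminate guard 1.
Only (target 2, guard 3) remains, with payoff 6.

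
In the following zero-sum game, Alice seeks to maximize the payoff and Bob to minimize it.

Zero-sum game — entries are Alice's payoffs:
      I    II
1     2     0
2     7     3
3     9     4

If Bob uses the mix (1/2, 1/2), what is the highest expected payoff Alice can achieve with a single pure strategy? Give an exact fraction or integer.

13/2

1: (2)·(1/2) + (0)·(1/2) = 1.
2: (7)·(1/2) + (3)·(1/2) = 5.
3: (9)·(1/2) + (4)·(1/2) = 13/2.
The best pure response is 3 with expected payoff 13/2.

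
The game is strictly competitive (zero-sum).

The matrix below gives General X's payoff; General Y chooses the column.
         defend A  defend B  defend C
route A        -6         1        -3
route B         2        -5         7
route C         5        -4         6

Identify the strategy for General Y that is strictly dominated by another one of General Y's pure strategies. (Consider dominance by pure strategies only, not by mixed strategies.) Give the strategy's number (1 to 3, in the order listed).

General Y prefers columns that give General X less. Compare defend C with defend A: -6 < -3, 2 < 7, 5 < 6.
So defend A strictly dominates defend C for General Y; defend C is strictly dominated.

3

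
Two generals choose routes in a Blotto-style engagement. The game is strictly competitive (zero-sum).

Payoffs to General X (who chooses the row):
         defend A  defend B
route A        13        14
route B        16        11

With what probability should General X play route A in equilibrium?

5/6

Row minima are 13 and 11, so General X's maximin is 13; column maxima are 16 and 14, so General Y's minimax is 14. These differ, so the equilibrium is in mixed strategies.
Let General X play route A with probability p. General Y is indifferent when 13p + 16(1−p) = 14p + 11(1−p), giving p = 5/6.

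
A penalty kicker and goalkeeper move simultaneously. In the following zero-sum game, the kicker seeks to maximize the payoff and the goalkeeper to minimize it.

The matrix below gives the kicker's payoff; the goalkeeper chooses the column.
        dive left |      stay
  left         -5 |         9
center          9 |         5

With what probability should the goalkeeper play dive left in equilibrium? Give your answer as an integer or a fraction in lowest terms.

2/9

Row minima are -5 and 5, so the kicker's maximin is 5; column maxima are 9 and 9, so the goalkeeper's minimax is 9. These differ, so the equilibrium is in mixed strategies.
Let the goalkeeper play dive left with probability q. The kicker is indifferent when −5q + 9(1−q) = 9q + 5(1−q), giving q = 2/9.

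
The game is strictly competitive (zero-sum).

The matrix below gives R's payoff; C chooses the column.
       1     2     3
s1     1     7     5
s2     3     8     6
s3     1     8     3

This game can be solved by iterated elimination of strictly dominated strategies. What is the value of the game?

Row s1 is strictly dominated by row s2 (3>1, 8>7, 6>5); eliminate s1.
Column 3 is strictly dominated by 1 for C (3<6, 1<3); eliminate 3.
Column 2 is strictly dominated by 1 for C (3<8, 1<8); eliminate 2.
Row s3 is strictly dominated by row s2 (3>1); eliminate s3.
Only (s2, 1) remains, with payoff 3.

3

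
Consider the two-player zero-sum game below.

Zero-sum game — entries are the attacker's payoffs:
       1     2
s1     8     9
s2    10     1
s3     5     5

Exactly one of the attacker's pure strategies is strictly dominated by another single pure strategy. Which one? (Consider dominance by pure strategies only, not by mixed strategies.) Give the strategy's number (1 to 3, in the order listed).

3

Compare s3 with s1: 8 > 5, 9 > 5.
So s1 strictly dominates s3 for the attacker; s3 is strictly dominated.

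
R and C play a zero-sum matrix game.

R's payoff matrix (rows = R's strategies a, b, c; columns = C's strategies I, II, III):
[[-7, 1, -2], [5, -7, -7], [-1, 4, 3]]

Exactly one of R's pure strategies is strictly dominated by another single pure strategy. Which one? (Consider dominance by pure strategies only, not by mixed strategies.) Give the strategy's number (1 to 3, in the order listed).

1

Compare a with c: -1 > -7, 4 > 1, 3 > -2.
So c strictly dominates a for R; a is strictly dominated.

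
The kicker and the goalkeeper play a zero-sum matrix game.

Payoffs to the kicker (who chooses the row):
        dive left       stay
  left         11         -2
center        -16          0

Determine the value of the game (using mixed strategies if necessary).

Row minima are -2 and -16, so the kicker's maximin is -2; column maxima are 11 and 0, so the goalkeeper's minimax is 0. These differ, so the equilibrium is in mixed strategies.
Let the kicker play left with probability p. The goalkeeper is indifferent when 11p − 16(1−p) = −2p, giving p = 16/29.
Let the goalkeeper play dive left with probability q. The kicker is indifferent when 11q − 2(1−q) = −16q, giving q = 2/29.
The value is 11·(2/29) + (-2)·(27/29) = -32/29.

-32/29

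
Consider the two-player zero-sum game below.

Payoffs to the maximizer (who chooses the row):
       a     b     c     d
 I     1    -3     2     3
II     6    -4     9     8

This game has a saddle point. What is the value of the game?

Row minima: -3, -4 → the maximizer's maximin is -3.
Column maxima: 6, -3, 9, 8 → the minimizer's minimax is -3.
They coincide at (I, b), so the value is -3.

-3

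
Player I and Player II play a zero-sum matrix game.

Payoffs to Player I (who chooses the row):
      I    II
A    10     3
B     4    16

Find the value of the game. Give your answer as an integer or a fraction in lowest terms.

Row minima are 3 and 4, so Player I's maximin is 4; column maxima are 10 and 16, so Player II's minimax is 10. These differ, so the equilibrium is in mixed strategies.
Let Player I play A with probability p. Player II is indifferent when 10p + 4(1−p) = 3p + 16(1−p), giving p = 12/19.
Let Player II play I with probability q. Player I is indifferent when 10q + 3(1−q) = 4q + 16(1−q), giving q = 13/19.
The value is 10·(13/19) + (3)·(6/19) = 148/19.

148/19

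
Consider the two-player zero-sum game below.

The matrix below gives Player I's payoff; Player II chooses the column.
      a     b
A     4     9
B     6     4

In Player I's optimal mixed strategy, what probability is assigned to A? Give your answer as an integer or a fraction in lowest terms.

Row minima are 4 and 4, so Player I's maximin is 4; column maxima are 6 and 9, so Player II's minimax is 6. These differ, so the equilibrium is in mixed strategies.
Let Player I play A with probability p. Player II is indifferent when 4p + 6(1−p) = 9p + 4(1−p), giving p = 2/7.

2/7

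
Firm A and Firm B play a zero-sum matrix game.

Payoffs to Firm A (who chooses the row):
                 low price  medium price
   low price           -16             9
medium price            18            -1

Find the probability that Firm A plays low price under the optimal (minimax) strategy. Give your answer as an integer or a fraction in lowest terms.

Row minima are -16 and -1, so Firm A's maximin is -1; column maxima are 18 and 9, so Firm B's minimax is 9. These differ, so the equilibrium is in mixed strategies.
Let Firm A play low price with probability p. Firm B is indifferent when −16p + 18(1−p) = 9p − (1−p), giving p = 19/44.

19/44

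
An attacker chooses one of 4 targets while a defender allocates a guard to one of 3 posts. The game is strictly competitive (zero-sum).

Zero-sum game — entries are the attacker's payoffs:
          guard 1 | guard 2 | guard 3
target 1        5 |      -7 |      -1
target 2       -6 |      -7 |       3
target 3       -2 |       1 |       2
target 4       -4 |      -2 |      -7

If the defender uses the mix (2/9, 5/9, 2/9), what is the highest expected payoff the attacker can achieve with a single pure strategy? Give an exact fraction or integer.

5/9

target 1: (5)·(2/9) + (-7)·(5/9) + (-1)·(2/9) = -3.
target 2: (-6)·(2/9) + (-7)·(5/9) + (3)·(2/9) = -41/9.
target 3: (-2)·(2/9) + (1)·(5/9) + (2)·(2/9) = 5/9.
target 4: (-4)·(2/9) + (-2)·(5/9) + (-7)·(2/9) = -32/9.
The best pure response is target 3 with expected payoff 5/9.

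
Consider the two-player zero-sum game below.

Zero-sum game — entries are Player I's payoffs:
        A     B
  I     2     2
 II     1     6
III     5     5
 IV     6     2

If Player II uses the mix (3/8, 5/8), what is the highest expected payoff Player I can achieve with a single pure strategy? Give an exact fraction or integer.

5

I: (2)·(3/8) + (2)·(5/8) = 2.
II: (1)·(3/8) + (6)·(5/8) = 33/8.
III: (5)·(3/8) + (5)·(5/8) = 5.
IV: (6)·(3/8) + (2)·(5/8) = 7/2.
The best pure response is III with expected payoff 5.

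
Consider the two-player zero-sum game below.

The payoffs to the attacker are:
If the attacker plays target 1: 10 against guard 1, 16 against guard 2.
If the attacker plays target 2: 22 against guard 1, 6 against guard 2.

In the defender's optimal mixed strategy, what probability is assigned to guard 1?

Row minima are 10 and 6, so the attacker's maximin is 10; column maxima are 22 and 16, so the defender's minimax is 16. These differ, so the equilibrium is in mixed strategies.
Let the defender play guard 1 with probability q. The attacker is indifferent when 10q + 16(1−q) = 22q + 6(1−q), giving q = 5/11.

5/11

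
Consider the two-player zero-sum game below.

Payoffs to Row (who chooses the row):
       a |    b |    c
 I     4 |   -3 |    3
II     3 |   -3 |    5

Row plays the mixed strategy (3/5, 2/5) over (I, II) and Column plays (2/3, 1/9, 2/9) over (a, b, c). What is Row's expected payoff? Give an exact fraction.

131/45

Against (2/3, 1/9, 2/9), each row's expected payoff is I: 3; II: 25/9.
Taking the (3/5, 2/5)-weighted average: (3/5)·(3) + (2/5)·(25/9) = 131/45.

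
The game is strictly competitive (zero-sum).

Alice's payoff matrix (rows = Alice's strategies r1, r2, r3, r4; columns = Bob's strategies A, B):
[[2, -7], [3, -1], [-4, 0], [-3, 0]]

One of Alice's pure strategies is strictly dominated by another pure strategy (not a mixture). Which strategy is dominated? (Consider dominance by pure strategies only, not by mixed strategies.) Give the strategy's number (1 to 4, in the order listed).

Compare r1 with r2: 3 > 2, -1 > -7.
So r2 strictly dominates r1 for Alice; r1 is strictly dominated.

1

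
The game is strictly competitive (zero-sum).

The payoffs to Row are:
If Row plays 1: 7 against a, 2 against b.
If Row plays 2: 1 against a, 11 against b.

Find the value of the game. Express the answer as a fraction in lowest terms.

Row minima are 2 and 1, so Row's maximin is 2; column maxima are 7 and 11, so Column's minimax is 7. These differ, so the equilibrium is in mixed strategies.
Let Row play 1 with probability p. Column is indifferent when 7p + (1−p) = 2p + 11(1−p), giving p = 2/3.
Let Column play a with probability q. Row is indifferent when 7q + 2(1−q) = q + 11(1−q), giving q = 3/5.
The value is 7·(3/5) + (2)·(2/5) = 5.

5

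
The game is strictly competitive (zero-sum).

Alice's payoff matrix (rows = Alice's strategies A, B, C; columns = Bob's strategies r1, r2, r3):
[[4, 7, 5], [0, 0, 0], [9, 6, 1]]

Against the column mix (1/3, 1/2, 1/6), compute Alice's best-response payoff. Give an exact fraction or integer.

A: (4)·(1/3) + (7)·(1/2) + (5)·(1/6) = 17/3.
B: (0)·(1/3) + (0)·(1/2) + (0)·(1/6) = 0.
C: (9)·(1/3) + (6)·(1/2) + (1)·(1/6) = 37/6.
The best pure response is C with expected payoff 37/6.

37/6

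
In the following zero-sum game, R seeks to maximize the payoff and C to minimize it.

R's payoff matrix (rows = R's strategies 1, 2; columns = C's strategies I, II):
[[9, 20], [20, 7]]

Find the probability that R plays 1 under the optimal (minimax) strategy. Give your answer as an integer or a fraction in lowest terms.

Row minima are 9 and 7, so R's maximin is 9; column maxima are 20 and 20, so C's minimax is 20. These differ, so the equilibrium is in mixed strategies.
Let R play 1 with probability p. C is indifferent when 9p + 20(1−p) = 20p + 7(1−p), giving p = 13/24.

13/24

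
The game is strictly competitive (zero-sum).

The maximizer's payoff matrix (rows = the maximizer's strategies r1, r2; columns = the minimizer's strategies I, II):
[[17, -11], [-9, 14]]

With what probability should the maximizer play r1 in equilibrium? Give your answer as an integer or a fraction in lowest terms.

Row minima are -11 and -9, so the maximizer's maximin is -9; column maxima are 17 and 14, so the minimizer's minimax is 14. These differ, so the equilibrium is in mixed strategies.
Let the maximizer play r1 with probability p. The minimizer is indifferent when 17p − 9(1−p) = −11p + 14(1−p), giving p = 23/51.

23/51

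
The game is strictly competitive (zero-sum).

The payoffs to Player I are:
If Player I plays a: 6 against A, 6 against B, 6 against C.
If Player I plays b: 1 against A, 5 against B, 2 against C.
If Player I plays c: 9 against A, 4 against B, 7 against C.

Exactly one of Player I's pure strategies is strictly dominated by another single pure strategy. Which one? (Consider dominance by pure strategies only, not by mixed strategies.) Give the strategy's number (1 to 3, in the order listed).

2

Compare b with a: 6 > 1, 6 > 5, 6 > 2.
So a strictly dominates b for Player I; b is strictly dominated.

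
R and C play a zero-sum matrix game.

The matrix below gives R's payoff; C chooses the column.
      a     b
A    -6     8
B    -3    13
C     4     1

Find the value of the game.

Row A is strictly dominated by row B, so R never plays it.
The remaining 2×2 game on (B, C) × (a, b) has no saddle point. Let R play B with probability p; indifference gives −3p + 4(1−p) = 13p + (1−p), so p = 3/19.
Similarly C's optimal q on a is 12/19, and the value is -3·(12/19) + (13)·(7/19) = 55/19.

55/19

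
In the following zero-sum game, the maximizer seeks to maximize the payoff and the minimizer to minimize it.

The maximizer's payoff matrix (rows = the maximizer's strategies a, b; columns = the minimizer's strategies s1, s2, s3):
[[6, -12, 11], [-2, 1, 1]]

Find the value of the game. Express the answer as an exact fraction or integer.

-6/7

Column s3 is strictly dominated by s1 for the minimizer (it gives the maximizer more in every row).
The remaining 2×2 game on (a, b) × (s1, s2) has no saddle point. Let the maximizer play a with probability p; indifference gives 6p − 2(1−p) = −12p + (1−p), so p = 1/7.
Similarly the minimizer's optimal q on s1 is 13/21, and the value is 6·(13/21) + (-12)·(8/21) = -6/7.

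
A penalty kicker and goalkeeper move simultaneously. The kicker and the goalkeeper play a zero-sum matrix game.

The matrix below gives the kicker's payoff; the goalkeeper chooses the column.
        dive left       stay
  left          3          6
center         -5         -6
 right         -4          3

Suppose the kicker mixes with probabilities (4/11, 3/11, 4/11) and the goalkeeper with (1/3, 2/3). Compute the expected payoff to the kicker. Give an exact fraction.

Against (1/3, 2/3), each row's expected payoff is left: 5; center: -17/3; right: 2/3.
Taking the (4/11, 3/11, 4/11)-weighted average: (4/11)·(5) + (3/11)·(-17/3) + (4/11)·(2/3) = 17/33.

17/33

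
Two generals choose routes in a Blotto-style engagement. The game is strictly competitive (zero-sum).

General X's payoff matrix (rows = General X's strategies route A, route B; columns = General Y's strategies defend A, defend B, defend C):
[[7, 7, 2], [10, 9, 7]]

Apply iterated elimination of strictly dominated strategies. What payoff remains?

Column defend A is strictly dominated by defend C for General Y (2<7, 7<10); eliminate defend A.
Column defend B is strictly dominated by defend C for General Y (2<7, 7<9); eliminate defend B.
Row route A is strictly dominated by row route B (7>2); eliminate route A.
Only (route B, defend C) remains, with payoff 7.

7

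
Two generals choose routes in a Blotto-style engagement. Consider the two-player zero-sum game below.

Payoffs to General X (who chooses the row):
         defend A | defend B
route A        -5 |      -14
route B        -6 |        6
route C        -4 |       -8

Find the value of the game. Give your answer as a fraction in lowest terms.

-9/2

Row route A is strictly dominated by row route C, so General X never plays it.
The remaining 2×2 game on (route B, route C) × (defend A, defend B) has no saddle point. Let General X play route B with probability p; indifference gives −6p − 4(1−p) = 6p − 8(1−p), so p = 1/4.
Similarly General Y's optimal q on defend A is 7/8, and the value is -6·(7/8) + (6)·(1/8) = -9/2.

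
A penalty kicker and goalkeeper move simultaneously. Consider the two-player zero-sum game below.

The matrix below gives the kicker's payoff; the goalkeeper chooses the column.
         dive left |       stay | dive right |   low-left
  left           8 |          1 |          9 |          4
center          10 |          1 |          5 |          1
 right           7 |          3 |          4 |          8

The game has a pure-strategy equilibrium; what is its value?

Row minima: 1, 1, 3 → the kicker's maximin is 3.
Column maxima: 10, 3, 9, 8 → the goalkeeper's minimax is 3.
They coincide at (right, stay), so the value is 3.

3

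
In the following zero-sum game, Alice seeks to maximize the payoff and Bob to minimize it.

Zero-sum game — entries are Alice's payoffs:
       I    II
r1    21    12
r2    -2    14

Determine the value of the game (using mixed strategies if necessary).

Row minima are 12 and -2, so Alice's maximin is 12; column maxima are 21 and 14, so Bob's minimax is 14. These differ, so the equilibrium is in mixed strategies.
Let Alice play r1 with probability p. Bob is indifferent when 21p − 2(1−p) = 12p + 14(1−p), giving p = 16/25.
Let Bob play I with probability q. Alice is indifferent when 21q + 12(1−q) = −2q + 14(1−q), giving q = 2/25.
The value is 21·(2/25) + (12)·(23/25) = 318/25.

318/25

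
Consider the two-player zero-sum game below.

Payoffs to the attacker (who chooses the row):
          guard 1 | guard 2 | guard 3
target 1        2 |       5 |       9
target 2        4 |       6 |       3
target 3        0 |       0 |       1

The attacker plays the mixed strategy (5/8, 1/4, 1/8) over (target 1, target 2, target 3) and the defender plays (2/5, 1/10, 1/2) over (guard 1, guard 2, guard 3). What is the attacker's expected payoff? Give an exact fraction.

369/80

Against (2/5, 1/10, 1/2), each row's expected payoff is target 1: 29/5; target 2: 37/10; target 3: 1/2.
Taking the (5/8, 1/4, 1/8)-weighted average: (5/8)·(29/5) + (1/4)·(37/10) + (1/8)·(1/2) = 369/80.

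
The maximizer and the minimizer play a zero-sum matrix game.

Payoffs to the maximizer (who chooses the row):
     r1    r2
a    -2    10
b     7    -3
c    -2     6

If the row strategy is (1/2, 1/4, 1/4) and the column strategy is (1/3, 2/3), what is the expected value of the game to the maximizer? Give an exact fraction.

Against (1/3, 2/3), each row's expected payoff is a: 6; b: 1/3; c: 10/3.
Taking the (1/2, 1/4, 1/4)-weighted average: (1/2)·(6) + (1/4)·(1/3) + (1/4)·(10/3) = 47/12.

47/12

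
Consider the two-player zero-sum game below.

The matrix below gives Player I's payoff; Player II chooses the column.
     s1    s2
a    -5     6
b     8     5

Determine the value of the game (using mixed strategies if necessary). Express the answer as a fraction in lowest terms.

73/14

Row minima are -5 and 5, so Player I's maximin is 5; column maxima are 8 and 6, so Player II's minimax is 6. These differ, so the equilibrium is in mixed strategies.
Let Player I play a with probability p. Player II is indifferent when −5p + 8(1−p) = 6p + 5(1−p), giving p = 3/14.
Let Player II play s1 with probability q. Player I is indifferent when −5q + 6(1−q) = 8q + 5(1−q), giving q = 1/14.
The value is -5·(1/14) + (6)·(13/14) = 73/14.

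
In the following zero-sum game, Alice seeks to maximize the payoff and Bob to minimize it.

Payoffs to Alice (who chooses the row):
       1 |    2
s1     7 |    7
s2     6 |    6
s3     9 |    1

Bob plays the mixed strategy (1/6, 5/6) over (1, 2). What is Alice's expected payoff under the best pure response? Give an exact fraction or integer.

s1: (7)·(1/6) + (7)·(5/6) = 7.
s2: (6)·(1/6) + (6)·(5/6) = 6.
s3: (9)·(1/6) + (1)·(5/6) = 7/3.
The best pure response is s1 with expected payoff 7.

7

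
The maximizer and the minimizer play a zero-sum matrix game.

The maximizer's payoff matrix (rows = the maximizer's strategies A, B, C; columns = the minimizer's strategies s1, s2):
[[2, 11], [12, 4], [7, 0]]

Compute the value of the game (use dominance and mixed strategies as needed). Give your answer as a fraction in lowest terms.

Row C is strictly dominated by row B, so the maximizer never plays it.
The remaining 2×2 game on (A, B) × (s1, s2) has no saddle point. Let the maximizer play A with probability p; indifference gives 2p + 12(1−p) = 11p + 4(1−p), so p = 8/17.
Similarly the minimizer's optimal q on s1 is 7/17, and the value is 2·(7/17) + (11)·(10/17) = 124/17.

124/17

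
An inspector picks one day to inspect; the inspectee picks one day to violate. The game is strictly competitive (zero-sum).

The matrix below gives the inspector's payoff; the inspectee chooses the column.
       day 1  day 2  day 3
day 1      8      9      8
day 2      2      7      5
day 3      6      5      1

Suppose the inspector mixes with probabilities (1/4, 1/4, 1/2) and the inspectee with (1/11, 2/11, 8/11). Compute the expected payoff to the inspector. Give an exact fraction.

97/22

Against (1/11, 2/11, 8/11), each row's expected payoff is day 1: 90/11; day 2: 56/11; day 3: 24/11.
Taking the (1/4, 1/4, 1/2)-weighted average: (1/4)·(90/11) + (1/4)·(56/11) + (1/2)·(24/11) = 97/22.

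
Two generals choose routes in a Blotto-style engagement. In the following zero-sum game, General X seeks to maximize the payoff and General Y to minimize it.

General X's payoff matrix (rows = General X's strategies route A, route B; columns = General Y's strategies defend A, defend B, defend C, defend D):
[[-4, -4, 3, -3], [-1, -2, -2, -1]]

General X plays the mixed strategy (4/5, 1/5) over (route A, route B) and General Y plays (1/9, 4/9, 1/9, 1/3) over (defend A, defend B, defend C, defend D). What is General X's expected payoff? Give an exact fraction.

Against (1/9, 4/9, 1/9, 1/3), each row's expected payoff is route A: -26/9; route B: -14/9.
Taking the (4/5, 1/5)-weighted average: (4/5)·(-26/9) + (1/5)·(-14/9) = -118/45.

-118/45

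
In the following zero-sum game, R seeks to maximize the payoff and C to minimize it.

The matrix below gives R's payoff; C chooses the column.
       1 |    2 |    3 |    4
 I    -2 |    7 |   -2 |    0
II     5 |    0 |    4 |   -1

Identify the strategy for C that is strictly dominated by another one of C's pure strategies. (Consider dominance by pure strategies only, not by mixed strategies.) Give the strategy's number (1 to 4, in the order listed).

C prefers columns that give R less. Compare 2 with 4: 0 < 7, -1 < 0.
So 4 strictly dominates 2 for C; 2 is strictly dominated.

2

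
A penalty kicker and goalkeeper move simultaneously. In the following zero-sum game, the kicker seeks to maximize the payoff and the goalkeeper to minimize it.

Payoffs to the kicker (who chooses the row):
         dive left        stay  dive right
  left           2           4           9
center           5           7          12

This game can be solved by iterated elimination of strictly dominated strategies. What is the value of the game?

Row left is strictly dominated by row center (5>2, 7>4, 12>9); eliminate left.
Column dive right is strictly dominated by dive left for the goalkeeper (5<12); eliminate dive right.
Column stay is strictly dominated by dive left for the goalkeeper (5<7); eliminate stay.
Only (center, dive left) remains, with payoff 5.

5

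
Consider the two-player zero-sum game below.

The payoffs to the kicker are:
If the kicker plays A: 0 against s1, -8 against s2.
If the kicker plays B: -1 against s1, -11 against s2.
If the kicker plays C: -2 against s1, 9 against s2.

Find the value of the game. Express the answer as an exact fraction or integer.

Row B is strictly dominated by row A, so the kicker never plays it.
The remaining 2×2 game on (A, C) × (s1, s2) has no saddle point. Let the kicker play A with probability p; indifference gives −2(1−p) = −8p + 9(1−p), so p = 11/19.
Similarly the goalkeeper's optimal q on s1 is 17/19, and the value is 0·(17/19) + (-8)·(2/19) = -16/19.

-16/19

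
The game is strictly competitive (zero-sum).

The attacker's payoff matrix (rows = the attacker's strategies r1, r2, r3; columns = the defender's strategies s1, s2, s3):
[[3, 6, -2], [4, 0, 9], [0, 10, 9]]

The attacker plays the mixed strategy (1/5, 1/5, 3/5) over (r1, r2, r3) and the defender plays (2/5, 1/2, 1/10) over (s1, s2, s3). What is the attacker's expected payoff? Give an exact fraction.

121/25

Against (2/5, 1/2, 1/10), each row's expected payoff is r1: 4; r2: 5/2; r3: 59/10.
Taking the (1/5, 1/5, 3/5)-weighted average: (1/5)·(4) + (1/5)·(5/2) + (3/5)·(59/10) = 121/25.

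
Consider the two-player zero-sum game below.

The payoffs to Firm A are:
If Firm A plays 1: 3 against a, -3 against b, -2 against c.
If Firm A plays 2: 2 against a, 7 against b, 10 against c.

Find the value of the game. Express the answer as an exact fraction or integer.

Column c is strictly dominated by b for Firm B (it gives Firm A more in every row).
The remaining 2×2 game on (1, 2) × (a, b) has no saddle point. Let Firm A play 1 with probability p; indifference gives 3p + 2(1−p) = −3p + 7(1−p), so p = 5/11.
Similarly Firm B's optimal q on a is 10/11, and the value is 3·(10/11) + (-3)·(1/11) = 27/11.

27/11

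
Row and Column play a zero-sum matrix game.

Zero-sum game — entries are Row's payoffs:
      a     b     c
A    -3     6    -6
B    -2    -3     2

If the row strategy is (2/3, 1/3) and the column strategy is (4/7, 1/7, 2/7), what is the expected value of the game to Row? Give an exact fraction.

Against (4/7, 1/7, 2/7), each row's expected payoff is A: -18/7; B: -1.
Taking the (2/3, 1/3)-weighted average: (2/3)·(-18/7) + (1/3)·(-1) = -43/21.

-43/21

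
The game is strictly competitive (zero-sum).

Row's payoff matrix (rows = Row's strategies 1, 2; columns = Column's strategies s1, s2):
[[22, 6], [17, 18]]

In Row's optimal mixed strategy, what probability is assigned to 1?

1/17

Row minima are 6 and 17, so Row's maximin is 17; column maxima are 22 and 18, so Column's minimax is 18. These differ, so the equilibrium is in mixed strategies.
Let Row play 1 with probability p. Column is indifferent when 22p + 17(1−p) = 6p + 18(1−p), giving p = 1/17.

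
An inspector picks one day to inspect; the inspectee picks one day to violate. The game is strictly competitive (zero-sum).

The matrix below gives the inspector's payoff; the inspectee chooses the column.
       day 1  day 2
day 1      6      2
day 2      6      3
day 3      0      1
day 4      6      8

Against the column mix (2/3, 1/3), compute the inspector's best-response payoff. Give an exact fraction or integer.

20/3

day 1: (6)·(2/3) + (2)·(1/3) = 14/3.
day 2: (6)·(2/3) + (3)·(1/3) = 5.
day 3: (0)·(2/3) + (1)·(1/3) = 1/3.
day 4: (6)·(2/3) + (8)·(1/3) = 20/3.
The best pure response is day 4 with expected payoff 20/3.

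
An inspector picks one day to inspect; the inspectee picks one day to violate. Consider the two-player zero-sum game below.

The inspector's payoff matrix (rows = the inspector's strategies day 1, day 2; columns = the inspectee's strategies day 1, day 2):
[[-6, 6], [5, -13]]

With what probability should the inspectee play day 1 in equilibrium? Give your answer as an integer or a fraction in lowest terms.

Row minima are -6 and -13, so the inspector's maximin is -6; column maxima are 5 and 6, so the inspectee's minimax is 5. These differ, so the equilibrium is in mixed strategies.
Let the inspectee play day 1 with probability q. The inspector is indifferent when −6q + 6(1−q) = 5q − 13(1−q), giving q = 19/30.

19/30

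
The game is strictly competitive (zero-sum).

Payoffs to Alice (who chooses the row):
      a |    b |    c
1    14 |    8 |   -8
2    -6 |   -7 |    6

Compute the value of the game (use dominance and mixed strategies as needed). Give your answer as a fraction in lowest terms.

-8/29

Column a is strictly dominated by b for Bob (it gives Alice more in every row).
The remaining 2×2 game on (1, 2) × (b, c) has no saddle point. Let Alice play 1 with probability p; indifference gives 8p − 7(1−p) = −8p + 6(1−p), so p = 13/29.
Similarly Bob's optimal q on b is 14/29, and the value is 8·(14/29) + (-8)·(15/29) = -8/29.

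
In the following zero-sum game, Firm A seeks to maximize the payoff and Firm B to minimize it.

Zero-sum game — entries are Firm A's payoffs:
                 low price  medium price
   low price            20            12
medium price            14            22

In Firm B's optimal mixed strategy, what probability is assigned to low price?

Row minima are 12 and 14, so Firm A's maximin is 14; column maxima are 20 and 22, so Firm B's minimax is 20. These differ, so the equilibrium is in mixed strategies.
Let Firm B play low price with probability q. Firm A is indifferent when 20q + 12(1−q) = 14q + 22(1−q), giving q = 5/8.

5/8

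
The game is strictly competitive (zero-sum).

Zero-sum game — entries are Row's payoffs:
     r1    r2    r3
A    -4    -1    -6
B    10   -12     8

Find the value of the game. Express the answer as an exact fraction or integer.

Column r1 is strictly dominated by r3 for Column (it gives Row more in every row).
The remaining 2×2 game on (A, B) × (r2, r3) has no saddle point. Let Row play A with probability p; indifference gives −p − 12(1−p) = −6p + 8(1−p), so p = 4/5.
Similarly Column's optimal q on r2 is 14/25, and the value is -1·(14/25) + (-6)·(11/25) = -16/5.

-16/5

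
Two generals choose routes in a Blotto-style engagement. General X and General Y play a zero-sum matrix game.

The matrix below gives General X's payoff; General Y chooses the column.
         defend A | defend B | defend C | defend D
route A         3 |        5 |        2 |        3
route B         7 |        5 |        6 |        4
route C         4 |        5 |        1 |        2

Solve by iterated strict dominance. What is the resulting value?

Column defend B is strictly dominated by defend D for General Y (3<5, 4<5, 2<5); eliminate defend B.
Column defend A is strictly dominated by defend C for General Y (2<3, 6<7, 1<4); eliminate defend A.
Row route A is strictly dominated by row route B (6>2, 4>3); eliminate route A.
Row route C is strictly dominated by row route B (6>1, 4>2); eliminate route C.
Column defend C is strictly dominated by defend D for General Y (4<6); eliminate defend C.
Only (route B, defend D) remains, with payoff 4.

4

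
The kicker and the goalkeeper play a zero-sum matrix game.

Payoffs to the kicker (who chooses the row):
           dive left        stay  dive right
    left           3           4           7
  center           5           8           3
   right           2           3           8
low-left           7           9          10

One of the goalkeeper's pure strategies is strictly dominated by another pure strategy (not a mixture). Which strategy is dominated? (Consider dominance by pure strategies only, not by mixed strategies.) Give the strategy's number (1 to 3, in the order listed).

The goalkeeper prefers columns that give the kicker less. Compare stay with dive left: 3 < 4, 5 < 8, 2 < 3, 7 < 9.
So dive left strictly dominates stay for the goalkeeper; stay is strictly dominated.

2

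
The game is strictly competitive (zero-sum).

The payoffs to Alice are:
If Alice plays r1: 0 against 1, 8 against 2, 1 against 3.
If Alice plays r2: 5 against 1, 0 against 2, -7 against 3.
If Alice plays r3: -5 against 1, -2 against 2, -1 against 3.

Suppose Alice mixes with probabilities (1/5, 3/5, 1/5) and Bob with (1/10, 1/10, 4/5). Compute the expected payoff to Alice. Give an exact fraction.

-76/25

Against (1/10, 1/10, 4/5), each row's expected payoff is r1: 8/5; r2: -51/10; r3: -3/2.
Taking the (1/5, 3/5, 1/5)-weighted average: (1/5)·(8/5) + (3/5)·(-51/10) + (1/5)·(-3/2) = -76/25.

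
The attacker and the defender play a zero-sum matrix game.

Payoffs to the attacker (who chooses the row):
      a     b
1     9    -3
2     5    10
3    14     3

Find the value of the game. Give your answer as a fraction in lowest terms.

125/16

Row 1 is strictly dominated by row 3, so the attacker never plays it.
The remaining 2×2 game on (2, 3) × (a, b) has no saddle point. Let the attacker play 2 with probability p; indifference gives 5p + 14(1−p) = 10p + 3(1−p), so p = 11/16.
Similarly the defender's optimal q on a is 7/16, and the value is 5·(7/16) + (10)·(9/16) = 125/16.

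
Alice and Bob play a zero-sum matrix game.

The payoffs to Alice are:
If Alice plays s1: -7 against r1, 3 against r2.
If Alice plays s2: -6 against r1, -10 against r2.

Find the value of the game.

Row minima are -7 and -10, so Alice's maximin is -7; column maxima are -6 and 3, so Bob's minimax is -6. These differ, so the equilibrium is in mixed strategies.
Let Alice play s1 with probability p. Bob is indifferent when −7p − 6(1−p) = 3p − 10(1−p), giving p = 2/7.
Let Bob play r1 with probability q. Alice is indifferent when −7q + 3(1−q) = −6q − 10(1−q), giving q = 13/14.
The value is -7·(13/14) + (3)·(1/14) = -44/7.

-44/7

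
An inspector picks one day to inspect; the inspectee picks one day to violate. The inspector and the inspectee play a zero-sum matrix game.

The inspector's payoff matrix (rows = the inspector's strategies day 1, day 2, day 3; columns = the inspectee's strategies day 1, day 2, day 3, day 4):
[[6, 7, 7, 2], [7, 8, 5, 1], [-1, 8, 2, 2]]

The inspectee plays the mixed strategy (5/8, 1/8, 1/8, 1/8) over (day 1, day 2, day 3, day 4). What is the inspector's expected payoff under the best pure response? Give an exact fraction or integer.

day 1: (6)·(5/8) + (7)·(1/8) + (7)·(1/8) + (2)·(1/8) = 23/4.
day 2: (7)·(5/8) + (8)·(1/8) + (5)·(1/8) + (1)·(1/8) = 49/8.
day 3: (-1)·(5/8) + (8)·(1/8) + (2)·(1/8) + (2)·(1/8) = 7/8.
The best pure response is day 2 with expected payoff 49/8.

49/8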